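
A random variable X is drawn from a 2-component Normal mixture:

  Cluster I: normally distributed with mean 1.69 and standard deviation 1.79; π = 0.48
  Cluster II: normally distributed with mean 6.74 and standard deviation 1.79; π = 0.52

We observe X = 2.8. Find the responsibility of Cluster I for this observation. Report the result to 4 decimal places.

By Bayes' theorem, P(k | x) = π_k f_k(x) / Σ_j π_j f_j(x).
Component likelihoods at x = 2.8:
  L_I = 0.183889
  L_II = 0.0197695
Prior × likelihood for each component:
  π_I·L_I = 0.48 × 0.183889 = 0.0882667
  π_II·L_II = 0.52 × 0.0197695 = 0.0102802
Evidence: 0.0882667 + 0.0102802 = 0.0985468
P(Cluster I | 2.8) ≈ 0.8957

0.8957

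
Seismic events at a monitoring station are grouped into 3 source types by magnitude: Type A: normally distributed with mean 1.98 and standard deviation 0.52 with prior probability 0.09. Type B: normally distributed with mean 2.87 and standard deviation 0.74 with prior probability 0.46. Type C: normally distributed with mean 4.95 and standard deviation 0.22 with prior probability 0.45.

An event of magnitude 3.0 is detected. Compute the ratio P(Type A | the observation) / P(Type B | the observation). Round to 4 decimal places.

Only the two components matter; the odds are (π_i f_i(x)) / (π_j f_j(x)).
Normal densities:
  L_A = 0.112048
  L_B = 0.530856
  L_C = 1.5795e-17
Posterior odds = (π_A·L_A) / (π_B·L_B) = (0.09·0.112048) / (0.46·0.530856) = 0.0100843 / 0.244194 ≈ 0.0413

0.0413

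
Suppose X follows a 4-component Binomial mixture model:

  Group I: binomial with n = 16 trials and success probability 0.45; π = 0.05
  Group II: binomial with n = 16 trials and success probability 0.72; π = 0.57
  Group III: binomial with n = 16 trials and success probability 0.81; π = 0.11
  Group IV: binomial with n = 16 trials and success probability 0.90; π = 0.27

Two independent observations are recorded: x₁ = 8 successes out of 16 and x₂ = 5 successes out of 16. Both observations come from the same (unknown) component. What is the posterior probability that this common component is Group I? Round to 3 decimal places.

0.986

By Bayes' theorem, P(k | x) = π_k f_k(x) / Σ_j π_j f_j(x).
Since both observations come from the same component, the likelihood for component k is f_k(x₁)·f_k(x₂).
  p_I = [0.181209] × [0.112288] = 0.0203477
  p_II = [0.0351158] × [0.000700944] = 2.46142e-05
  p_III = [0.0040503] × [1.77418e-05] = 7.18596e-08
  p_IV = [5.54011e-05] × [2.57926e-08] = 1.42894e-12
Weight by the priors:
  π_I·p_I = 0.05 × 0.0203477 = 0.00101738
  π_II·p_II = 0.57 × 2.46142e-05 = 1.40301e-05
  π_III·p_III = 0.11 × 7.18596e-08 = 7.90456e-09
  π_IV·p_IV = 0.27 × 1.42894e-12 = 3.85814e-13
Evidence: 0.00101738 + 1.40301e-05 + 7.90456e-09 + 3.85814e-13 = 0.00103142
P(Group I | data) ≈ 0.986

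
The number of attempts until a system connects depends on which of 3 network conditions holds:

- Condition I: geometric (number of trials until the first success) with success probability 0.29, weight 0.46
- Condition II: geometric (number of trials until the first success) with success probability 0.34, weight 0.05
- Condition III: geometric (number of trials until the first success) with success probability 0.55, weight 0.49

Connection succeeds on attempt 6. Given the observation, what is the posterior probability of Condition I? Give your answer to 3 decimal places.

0.772

Posterior ∝ prior × likelihood, so P(k | x) ∝ P(Z=k) f_k(x); normalise over all components.
Geometric probabilities:
  f_I = 0.0523227
  f_II = 0.0425793
  f_III = 0.010149
Multiply by the mixture weights:
  P(Z=I)·f_I = 0.46 × 0.0523227 = 0.0240684
  P(Z=II)·f_II = 0.05 × 0.0425793 = 0.00212897
  P(Z=III)·f_III = 0.49 × 0.010149 = 0.00497303
Denominator: 0.0240684 + 0.00212897 + 0.00497303 = 0.0311704
P(Condition I | 6) = 0.0240684 / 0.0311704 ≈ 0.772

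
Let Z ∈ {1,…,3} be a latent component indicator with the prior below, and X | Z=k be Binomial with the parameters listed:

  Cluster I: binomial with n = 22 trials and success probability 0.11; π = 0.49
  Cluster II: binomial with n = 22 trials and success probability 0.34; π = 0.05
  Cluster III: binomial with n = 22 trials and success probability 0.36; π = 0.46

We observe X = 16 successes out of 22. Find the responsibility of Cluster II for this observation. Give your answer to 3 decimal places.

P(component k | x) = P(Z=k)·f_k(x) / marginal(x), where marginal(x) = Σ_j P(Z=j)·f_j(x).
Component likelihoods at x = 16 successes out of 22:
  p_I = 1.70387e-11
  p_II = 0.000196671
  p_III = 0.00040807
Prior × likelihood for each component:
  P(Z=I)·p_I = 0.49 × 1.70387e-11 = 8.34898e-12
  P(Z=II)·p_II = 0.05 × 0.000196671 = 9.83356e-06
  P(Z=III)·p_III = 0.46 × 0.00040807 = 0.000187712
Marginal: 8.34898e-12 + 9.83356e-06 + 0.000187712 = 0.000197546
So the posterior for Cluster II is 9.83356e-06 / 0.000197546 ≈ 0.050.

0.050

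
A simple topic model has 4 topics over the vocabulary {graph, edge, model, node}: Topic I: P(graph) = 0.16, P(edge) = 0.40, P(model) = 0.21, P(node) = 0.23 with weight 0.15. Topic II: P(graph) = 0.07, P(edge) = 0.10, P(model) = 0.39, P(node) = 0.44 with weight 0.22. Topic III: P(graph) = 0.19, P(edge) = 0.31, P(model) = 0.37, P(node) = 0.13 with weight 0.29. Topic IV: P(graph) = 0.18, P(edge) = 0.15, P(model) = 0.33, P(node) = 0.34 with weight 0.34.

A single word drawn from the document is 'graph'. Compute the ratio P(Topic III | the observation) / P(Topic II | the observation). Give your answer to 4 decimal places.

3.5779

Only the two components matter; the odds are (π_i f_i(x)) / (π_j f_j(x)).
Evaluate each component's likelihood at the observed value:
  f_I = P(graph | comp) = 0.16
  f_II = P(graph | comp) = 0.07
  f_III = P(graph | comp) = 0.19
  f_IV = P(graph | comp) = 0.18
0.0551 / 0.0154 ≈ 3.5779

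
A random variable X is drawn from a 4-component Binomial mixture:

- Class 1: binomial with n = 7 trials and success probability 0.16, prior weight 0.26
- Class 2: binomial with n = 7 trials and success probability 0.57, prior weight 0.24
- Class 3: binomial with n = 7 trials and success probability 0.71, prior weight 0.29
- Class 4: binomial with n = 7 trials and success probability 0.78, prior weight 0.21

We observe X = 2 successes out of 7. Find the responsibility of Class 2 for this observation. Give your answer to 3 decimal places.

0.267

Posterior ∝ prior × likelihood, so P(k | x) ∝ π_k f_k(x); normalise over all components.
Evaluate each component's likelihood at the observed value:
  L_1 = 0.224831
  L_2 = 0.100302
  L_3 = 0.0217133
  L_4 = 0.00658449
Weight by the priors:
  π_1·L_1 = 0.26 × 0.224831 = 0.058456
  π_2·L_2 = 0.24 × 0.100302 = 0.0240726
  π_3·L_3 = 0.29 × 0.0217133 = 0.00629686
  π_4·L_4 = 0.21 × 0.00658449 = 0.00138274
Marginal: 0.058456 + 0.0240726 + 0.00629686 + 0.00138274 = 0.0902082
Responsibility of Class 2: 0.0240726 / 0.0902082 ≈ 0.267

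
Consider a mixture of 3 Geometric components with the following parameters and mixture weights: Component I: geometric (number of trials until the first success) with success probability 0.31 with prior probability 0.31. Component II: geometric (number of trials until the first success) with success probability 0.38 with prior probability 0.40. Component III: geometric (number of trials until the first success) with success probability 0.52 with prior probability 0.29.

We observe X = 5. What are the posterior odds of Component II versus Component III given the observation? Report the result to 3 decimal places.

2.806

Posterior odds = (π_i f_i(x)) / (π_j f_j(x)); the normalising sum cancels.
Component likelihoods at x = 5:
  L_I = 0.0702681
  L_II = 0.0561501
  L_III = 0.0276038
0.02246 / 0.00800509 ≈ 2.806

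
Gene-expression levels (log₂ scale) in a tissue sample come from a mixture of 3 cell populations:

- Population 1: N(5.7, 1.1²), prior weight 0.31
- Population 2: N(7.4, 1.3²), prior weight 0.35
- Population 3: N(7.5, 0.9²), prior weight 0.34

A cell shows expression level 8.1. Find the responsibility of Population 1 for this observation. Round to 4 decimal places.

Apply Bayes' rule: the posterior for each component is proportional to its prior times its likelihood at x.
Component likelihoods at x = 8.1:
  p_1 = 0.0335602
  p_2 = 0.265465
  p_3 = 0.354942
Prior × likelihood for each component:
  P(Z=1)·p_1 = 0.31 × 0.0335602 = 0.0104037
  P(Z=2)·p_2 = 0.35 × 0.265465 = 0.0929127
  P(Z=3)·p_3 = 0.34 × 0.354942 = 0.12068
Sum: 0.0104037 + 0.0929127 + 0.12068 = 0.223997
Responsibility of Population 1: 0.0104037 / 0.223997 ≈ 0.0464

0.0464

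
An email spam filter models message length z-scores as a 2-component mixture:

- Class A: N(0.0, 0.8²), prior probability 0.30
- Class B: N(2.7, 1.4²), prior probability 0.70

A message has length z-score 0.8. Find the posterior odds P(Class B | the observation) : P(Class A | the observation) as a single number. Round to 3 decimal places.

0.875

Since P(k|x) ∝ w_k f_k(x), the posterior odds are w_i f_i(x) / (w_j f_j(x)).
Evaluate each component's likelihood at the observed value:
  L_A = 0.302463
  L_B = 0.113457
0.0794201 / 0.090739 ≈ 0.875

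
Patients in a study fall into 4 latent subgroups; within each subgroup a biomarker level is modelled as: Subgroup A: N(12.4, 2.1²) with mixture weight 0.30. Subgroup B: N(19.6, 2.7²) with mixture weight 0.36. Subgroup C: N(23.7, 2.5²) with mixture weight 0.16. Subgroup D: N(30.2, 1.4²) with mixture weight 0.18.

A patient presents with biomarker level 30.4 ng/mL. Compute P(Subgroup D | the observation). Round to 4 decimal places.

0.9860

By Bayes' theorem, P(k | x) = π_k f_k(x) / Σ_j π_j f_j(x).
Evaluate each component's likelihood at the observed value:
  f_A = (1/(2.1·√(2π)))·exp(−(30.4−12.4)²/(2·2.1²)) = 0.189973·exp(-36.73469) = 2.11357e-17
  f_B = (1/(2.7·√(2π)))·exp(−(30.4−19.6)²/(2·2.7²)) = 0.147756·exp(-8.00000) = 4.95668e-05
  f_C = (1/(2.5·√(2π)))·exp(−(30.4−23.7)²/(2·2.5²)) = 0.159577·exp(-3.59120) = 0.00439877
  f_D = (1/(1.4·√(2π)))·exp(−(30.4−30.2)²/(2·1.4²)) = 0.284959·exp(-0.01020) = 0.282066
Unnormalised posteriors:
  π_A·f_A = 0.30 × 2.11357e-17 = 6.3407e-18
  π_B·f_B = 0.36 × 4.95668e-05 = 1.7844e-05
  π_C·f_C = 0.16 × 0.00439877 = 0.000703804
  π_D·f_D = 0.18 × 0.282066 = 0.0507718
Normaliser: 6.3407e-18 + 1.7844e-05 + 0.000703804 + 0.0507718 = 0.0514935
P(Subgroup D | 30.4 ng/mL) = 0.0507718 / 0.0514935 ≈ 0.9860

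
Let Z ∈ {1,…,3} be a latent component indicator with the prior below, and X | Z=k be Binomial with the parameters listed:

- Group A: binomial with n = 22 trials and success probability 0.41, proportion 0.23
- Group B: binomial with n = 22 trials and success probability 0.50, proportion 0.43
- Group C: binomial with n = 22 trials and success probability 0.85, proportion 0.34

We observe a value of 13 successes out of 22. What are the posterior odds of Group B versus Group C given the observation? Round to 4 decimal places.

Since P(k|x) ∝ π_k f_k(x), the posterior odds are π_i f_i(x) / (π_j f_j(x)).
Binomial probabilities:
  p_A = C(22,13)·0.41^13·0.59^9 = 497420·9.25103e-06·0.008663 = 0.0398641
  p_B = C(22,13)·0.50^13·0.50^9 = 497420·0.00012207·0.00195312 = 0.118594
  p_C = C(22,13)·0.85^13·0.15^9 = 497420·0.120905·3.84434e-08 = 0.00231201
Odds = (0.43/0.34) × (0.118594/0.00231201) = 1.26471 × 51.2947 ≈ 64.8727

64.8727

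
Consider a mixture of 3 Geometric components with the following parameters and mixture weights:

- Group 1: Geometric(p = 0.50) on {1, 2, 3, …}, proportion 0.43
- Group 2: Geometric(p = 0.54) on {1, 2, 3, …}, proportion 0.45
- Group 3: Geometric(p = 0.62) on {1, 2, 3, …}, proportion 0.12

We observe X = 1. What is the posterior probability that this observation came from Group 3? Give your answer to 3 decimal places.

0.140

Apply Bayes' rule: the posterior for each component is proportional to its prior times its likelihood at x.
Geometric probabilities:
  p_1 = 0.50·(1−0.50)^0 = 0.50·1 = 0.5
  p_2 = 0.54·(1−0.54)^0 = 0.54·1 = 0.54
  p_3 = 0.62·(1−0.62)^0 = 0.62·1 = 0.62
Unnormalised posteriors:
  P(Z=1)·p_1 = 0.43 × 0.5 = 0.215
  P(Z=2)·p_2 = 0.45 × 0.54 = 0.243
  P(Z=3)·p_3 = 0.12 × 0.62 = 0.0744
Marginal: 0.215 + 0.243 + 0.0744 = 0.5324
So the posterior for Group 3 is 0.0744 / 0.5324 ≈ 0.140.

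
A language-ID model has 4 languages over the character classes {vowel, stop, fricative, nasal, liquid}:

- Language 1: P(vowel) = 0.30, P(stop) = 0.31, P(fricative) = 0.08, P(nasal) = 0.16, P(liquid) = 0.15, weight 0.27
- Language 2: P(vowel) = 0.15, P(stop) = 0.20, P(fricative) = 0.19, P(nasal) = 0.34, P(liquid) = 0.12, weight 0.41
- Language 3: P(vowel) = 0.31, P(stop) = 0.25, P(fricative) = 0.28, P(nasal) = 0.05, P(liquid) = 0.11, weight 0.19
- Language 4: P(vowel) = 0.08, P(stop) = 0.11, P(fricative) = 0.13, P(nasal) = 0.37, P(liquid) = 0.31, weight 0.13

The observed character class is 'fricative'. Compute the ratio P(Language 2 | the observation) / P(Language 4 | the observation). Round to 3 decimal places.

4.609

Only the two components matter; the odds are (π_i f_i(x)) / (π_j f_j(x)).
Categorical probabilities:
  f_1 = 0.08
  f_2 = 0.19
  f_3 = 0.28
  f_4 = 0.13
Posterior odds = (π_2·f_2) / (π_4·f_4) = (0.41·0.19) / (0.13·0.13) = 0.0779 / 0.0169 ≈ 4.609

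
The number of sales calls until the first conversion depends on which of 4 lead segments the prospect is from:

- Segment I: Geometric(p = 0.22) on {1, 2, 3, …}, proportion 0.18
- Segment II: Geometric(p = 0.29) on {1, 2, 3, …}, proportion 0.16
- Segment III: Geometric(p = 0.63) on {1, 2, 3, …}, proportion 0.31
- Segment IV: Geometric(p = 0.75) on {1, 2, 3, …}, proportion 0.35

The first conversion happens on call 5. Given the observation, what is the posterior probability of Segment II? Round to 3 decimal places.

Apply Bayes' rule: the posterior for each component is proportional to its prior times its likelihood at x.
Evaluate each component's likelihood at the observed value:
  f_I = 0.0814331
  f_II = 0.0736939
  f_III = 0.0118072
  f_IV = 0.00292969
Unnormalised posteriors:
  π_I·f_I = 0.18 × 0.0814331 = 0.014658
  π_II·f_II = 0.16 × 0.0736939 = 0.011791
  π_III·f_III = 0.31 × 0.0118072 = 0.00366024
  π_IV·f_IV = 0.35 × 0.00292969 = 0.00102539
Denominator: 0.014658 + 0.011791 + 0.00366024 + 0.00102539 = 0.0311346
P(Segment II | 5) ≈ 0.379

0.379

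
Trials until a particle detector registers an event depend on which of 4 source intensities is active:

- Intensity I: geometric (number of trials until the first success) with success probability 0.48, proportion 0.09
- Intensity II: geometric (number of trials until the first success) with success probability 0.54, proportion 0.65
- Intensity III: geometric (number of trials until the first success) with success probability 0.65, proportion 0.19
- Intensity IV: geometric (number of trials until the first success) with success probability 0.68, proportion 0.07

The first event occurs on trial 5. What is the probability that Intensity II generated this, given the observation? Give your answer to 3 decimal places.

Apply Bayes' rule: the posterior for each component is proportional to its prior times its likelihood at x.
Evaluate each component's likelihood at the observed value:
  L_I = 0.0350958
  L_II = 0.0241783
  L_III = 0.00975406
  L_IV = 0.00713032
Prior × likelihood for each component:
  π_I·L_I = 0.09 × 0.0350958 = 0.00315862
  π_II·L_II = 0.65 × 0.0241783 = 0.0157159
  π_III·L_III = 0.19 × 0.00975406 = 0.00185327
  π_IV·L_IV = 0.07 × 0.00713032 = 0.000499122
Sum: 0.00315862 + 0.0157159 + 0.00185327 + 0.000499122 = 0.0212269
Responsibility of Intensity II: 0.0157159 / 0.0212269 ≈ 0.740

0.740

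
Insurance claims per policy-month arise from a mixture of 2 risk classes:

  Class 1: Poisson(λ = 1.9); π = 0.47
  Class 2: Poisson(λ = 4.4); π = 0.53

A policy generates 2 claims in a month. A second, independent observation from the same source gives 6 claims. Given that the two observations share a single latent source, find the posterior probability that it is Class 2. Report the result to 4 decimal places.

0.8627

Posterior ∝ prior × likelihood, so P(k | x) ∝ π_k f_k(x); normalise over all components.
Since both observations come from the same component, the likelihood for component k is f_k(x₁)·f_k(x₂).
  p_1 = [e^(−1.9)·1.9^2/2! = 0.269971] × [0.00977304] = 0.00263844
  p_2 = [e^(−4.4)·4.4^2/2! = 0.118845] × [0.123734] = 0.0147051
Unnormalised posteriors:
  π_1·p_1 = 0.47 × 0.00263844 = 0.00124007
  π_2·p_2 = 0.53 × 0.0147051 = 0.00779369
Denominator: 0.00124007 + 0.00779369 = 0.00903376
So the posterior for Class 2 is 0.00779369 / 0.00903376 ≈ 0.8627.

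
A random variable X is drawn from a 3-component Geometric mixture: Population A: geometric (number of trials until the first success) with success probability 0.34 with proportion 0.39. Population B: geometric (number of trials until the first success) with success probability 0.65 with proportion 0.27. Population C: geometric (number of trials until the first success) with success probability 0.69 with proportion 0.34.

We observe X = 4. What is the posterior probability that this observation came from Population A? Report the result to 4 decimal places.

P(component k | x) = π_k·f_k(x) / marginal(x), where marginal(x) = Σ_j π_j·f_j(x).
Geometric probabilities:
  L_A = 0.34·(1−0.34)^3 = 0.34·0.287496 = 0.0977486
  L_B = 0.65·(1−0.65)^3 = 0.65·0.042875 = 0.0278687
  L_C = 0.69·(1−0.69)^3 = 0.69·0.029791 = 0.0205558
Unnormalised posteriors:
  π_A·L_A = 0.39 × 0.0977486 = 0.038122
  π_B·L_B = 0.27 × 0.0278687 = 0.00752456
  π_C·L_C = 0.34 × 0.0205558 = 0.00698897
Evidence: 0.038122 + 0.00752456 + 0.00698897 = 0.0526355
Responsibility of Population A: 0.038122 / 0.0526355 ≈ 0.7243

0.7243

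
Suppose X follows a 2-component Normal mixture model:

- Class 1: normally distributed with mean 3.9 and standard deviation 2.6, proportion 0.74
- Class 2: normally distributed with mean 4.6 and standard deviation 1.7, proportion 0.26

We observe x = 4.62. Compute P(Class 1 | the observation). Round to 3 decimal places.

0.642

Apply Bayes' rule: the posterior for each component is proportional to its prior times its likelihood at x.
Component likelihoods at x = 4.62:
  p_1 = 0.147667
  p_2 = 0.234656
Prior × likelihood for each component:
  w_1·p_1 = 0.74 × 0.147667 = 0.109274
  w_2·p_2 = 0.26 × 0.234656 = 0.0610105
Denominator: 0.109274 + 0.0610105 = 0.170284
P(Class 1 | x) ≈ 0.642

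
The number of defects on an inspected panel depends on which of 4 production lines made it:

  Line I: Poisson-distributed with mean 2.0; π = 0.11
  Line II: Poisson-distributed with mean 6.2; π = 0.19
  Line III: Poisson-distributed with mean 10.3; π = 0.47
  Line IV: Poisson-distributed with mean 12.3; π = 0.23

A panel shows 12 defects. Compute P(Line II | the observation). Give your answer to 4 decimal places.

Apply Bayes' rule: the posterior for each component is proportional to its prior times its likelihood at x.
Poisson probabilities:
  f_I = 1.15727e-06
  f_II = 0.013669
  f_III = 0.10011
  f_IV = 0.113947
Multiply by the mixture weights:
  P(Z=I)·f_I = 0.11 × 1.15727e-06 = 1.273e-07
  P(Z=II)·f_II = 0.19 × 0.013669 = 0.00259711
  P(Z=III)·f_III = 0.47 × 0.10011 = 0.0470516
  P(Z=IV)·f_IV = 0.23 × 0.113947 = 0.0262078
Denominator: 1.273e-07 + 0.00259711 + 0.0470516 + 0.0262078 = 0.0758566
P(Line II | x) = 0.00259711 / 0.0758566 ≈ 0.0342

0.0342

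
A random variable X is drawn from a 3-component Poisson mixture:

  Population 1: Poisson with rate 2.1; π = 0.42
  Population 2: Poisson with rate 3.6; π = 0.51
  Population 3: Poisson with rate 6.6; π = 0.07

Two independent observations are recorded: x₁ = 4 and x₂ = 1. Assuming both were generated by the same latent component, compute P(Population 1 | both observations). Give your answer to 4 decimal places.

The responsibility of component k is π_k f_k(x) divided by Σ_j π_j f_j(x).
Since both observations come from the same component, the likelihood for component k is f_k(x₁)·f_k(x₂).
  f_1 = [0.099231] × [0.257158] = 0.0255181
  f_2 = [0.191222] × [0.0983654] = 0.0188097
  f_3 = [0.107553] × [0.00897843] = 0.000965653
Weight by the priors:
  π_1·f_1 = 0.42 × 0.0255181 = 0.0107176
  π_2·f_2 = 0.51 × 0.0188097 = 0.00959293
  π_3·f_3 = 0.07 × 0.000965653 = 6.75957e-05
Evidence: 0.0107176 + 0.00959293 + 6.75957e-05 = 0.0203781
P(Population 1 | data) ≈ 0.5259

0.5259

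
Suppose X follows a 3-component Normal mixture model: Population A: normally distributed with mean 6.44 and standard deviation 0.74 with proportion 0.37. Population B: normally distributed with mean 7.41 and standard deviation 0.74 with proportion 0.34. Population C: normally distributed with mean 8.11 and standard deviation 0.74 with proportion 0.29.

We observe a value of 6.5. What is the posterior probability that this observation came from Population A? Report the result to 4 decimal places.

0.6638

The responsibility of component k is w_k f_k(x) divided by Σ_j w_j f_j(x).
Evaluate each component's likelihood at the observed value:
  p_A = (1/(0.74·√(2π)))·exp(−(6.5−6.44)²/(2·0.74²)) = 0.539111·exp(-0.00329) = 0.537342
  p_B = (1/(0.74·√(2π)))·exp(−(6.5−7.41)²/(2·0.74²)) = 0.539111·exp(-0.75612) = 0.253105
  p_C = (1/(0.74·√(2π)))·exp(−(6.5−8.11)²/(2·0.74²)) = 0.539111·exp(-2.36678) = 0.0505589
Weight by the priors:
  w_A·p_A = 0.37 × 0.537342 = 0.198817
  w_B·p_B = 0.34 × 0.253105 = 0.0860557
  w_C·p_C = 0.29 × 0.0505589 = 0.0146621
Normaliser: 0.198817 + 0.0860557 + 0.0146621 = 0.299534
Responsibility of Population A: 0.198817 / 0.299534 ≈ 0.6638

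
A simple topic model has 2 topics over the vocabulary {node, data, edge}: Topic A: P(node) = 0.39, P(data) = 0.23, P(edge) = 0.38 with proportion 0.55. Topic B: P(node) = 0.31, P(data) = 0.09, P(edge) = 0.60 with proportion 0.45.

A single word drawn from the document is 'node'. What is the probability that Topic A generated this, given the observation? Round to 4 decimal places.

Posterior ∝ prior × likelihood, so P(k | x) ∝ π_k f_k(x); normalise over all components.
Evaluate each component's likelihood at the observed value:
  L_A = 0.39
  L_B = 0.31
Unnormalised posteriors:
  π_A·L_A = 0.55 × 0.39 = 0.2145
  π_B·L_B = 0.45 × 0.31 = 0.1395
Evidence: 0.2145 + 0.1395 = 0.354
P(Topic A | the observation) = 0.2145 / 0.354 ≈ 0.6059

0.6059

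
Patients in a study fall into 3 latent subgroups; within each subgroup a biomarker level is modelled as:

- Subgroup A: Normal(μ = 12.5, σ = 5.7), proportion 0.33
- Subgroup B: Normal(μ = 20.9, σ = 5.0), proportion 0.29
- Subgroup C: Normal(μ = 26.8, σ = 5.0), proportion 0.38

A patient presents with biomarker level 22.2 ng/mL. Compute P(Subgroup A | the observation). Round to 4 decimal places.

0.1139

Posterior ∝ prior × likelihood, so P(k | x) ∝ π_k f_k(x); normalise over all components.
Evaluate each component's likelihood at the observed value:
  p_A = (1/(5.7·√(2π)))·exp(−(22.2−12.5)²/(2·5.7²)) = 0.069990·exp(-1.44798) = 0.0164507
  p_B = (1/(5.0·√(2π)))·exp(−(22.2−20.9)²/(2·5.0²)) = 0.079788·exp(-0.03380) = 0.0771367
  p_C = (1/(5.0·√(2π)))·exp(−(22.2−26.8)²/(2·5.0²)) = 0.079788·exp(-0.42320) = 0.0522573
Prior × likelihood for each component:
  π_A·p_A = 0.33 × 0.0164507 = 0.00542872
  π_B·p_B = 0.29 × 0.0771367 = 0.0223696
  π_C·p_C = 0.38 × 0.0522573 = 0.0198578
Marginal: 0.00542872 + 0.0223696 + 0.0198578 = 0.0476561
P(Subgroup A | the observation) ≈ 0.1139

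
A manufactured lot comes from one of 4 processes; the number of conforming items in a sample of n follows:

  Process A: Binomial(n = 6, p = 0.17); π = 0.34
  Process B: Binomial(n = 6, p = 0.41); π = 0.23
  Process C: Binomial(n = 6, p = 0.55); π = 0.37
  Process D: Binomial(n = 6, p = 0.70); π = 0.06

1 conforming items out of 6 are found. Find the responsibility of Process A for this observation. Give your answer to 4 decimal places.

By Bayes' theorem, P(k | x) = P(Z=k) f_k(x) / Σ_j P(Z=j) f_j(x).
Binomial probabilities:
  p_A = C(6,1)·0.17^1·0.83^5 = 6·0.17·0.393904 = 0.401782
  p_B = C(6,1)·0.41^1·0.59^5 = 6·0.41·0.0714924 = 0.175871
  p_C = C(6,1)·0.55^1·0.45^5 = 6·0.55·0.0184528 = 0.0608943
  p_D = C(6,1)·0.70^1·0.30^5 = 6·0.7·0.00243 = 0.010206
Weight by the priors:
  P(Z=A)·p_A = 0.34 × 0.401782 = 0.136606
  P(Z=B)·p_B = 0.23 × 0.175871 = 0.0404504
  P(Z=C)·p_C = 0.37 × 0.0608943 = 0.0225309
  P(Z=D)·p_D = 0.06 × 0.010206 = 0.00061236
Marginal: 0.136606 + 0.0404504 + 0.0225309 + 0.00061236 = 0.2002
P(Process A | the observation) ≈ 0.6823

0.6823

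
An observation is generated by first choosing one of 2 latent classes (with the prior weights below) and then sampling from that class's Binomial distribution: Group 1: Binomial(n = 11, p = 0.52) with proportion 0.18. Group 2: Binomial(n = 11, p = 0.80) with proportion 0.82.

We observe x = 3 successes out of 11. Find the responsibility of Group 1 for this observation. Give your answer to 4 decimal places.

P(component k | x) = π_k·f_k(x) / marginal(x), where marginal(x) = Σ_j π_j·f_j(x).
Binomial probabilities:
  L_1 = 0.0653768
  L_2 = 0.000216269
Weight by the priors:
  π_1·L_1 = 0.18 × 0.0653768 = 0.0117678
  π_2·L_2 = 0.82 × 0.000216269 = 0.00017734
Denominator: 0.0117678 + 0.00017734 = 0.0119452
P(Group 1 | 3 successes out of 11) = 0.0117678 / 0.0119452 ≈ 0.9852

0.9852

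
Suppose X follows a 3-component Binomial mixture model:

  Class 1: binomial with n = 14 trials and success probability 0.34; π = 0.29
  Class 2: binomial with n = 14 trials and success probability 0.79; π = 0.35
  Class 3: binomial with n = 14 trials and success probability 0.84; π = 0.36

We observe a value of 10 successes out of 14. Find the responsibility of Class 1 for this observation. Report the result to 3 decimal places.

0.011

P(component k | x) = π_k·f_k(x) / marginal(x), where marginal(x) = Σ_j π_j·f_j(x).
Binomial probabilities:
  p_1 = 0.00392102
  p_2 = 0.184324
  p_3 = 0.114738
Prior × likelihood for each component:
  π_1·p_1 = 0.29 × 0.00392102 = 0.0011371
  π_2·p_2 = 0.35 × 0.184324 = 0.0645134
  π_3·p_3 = 0.36 × 0.114738 = 0.0413056
Normaliser: 0.0011371 + 0.0645134 + 0.0413056 = 0.106956
So the posterior for Class 1 is 0.0011371 / 0.106956 ≈ 0.011.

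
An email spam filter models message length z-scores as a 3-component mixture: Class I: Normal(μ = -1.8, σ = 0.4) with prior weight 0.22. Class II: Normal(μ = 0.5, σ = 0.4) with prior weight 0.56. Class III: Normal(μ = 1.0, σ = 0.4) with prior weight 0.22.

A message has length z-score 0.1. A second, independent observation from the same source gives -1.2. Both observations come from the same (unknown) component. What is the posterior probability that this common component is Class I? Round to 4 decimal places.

0.0217

Apply Bayes' rule: the posterior for each component is proportional to its prior times its likelihood at x.
Since both observations come from the same component, the likelihood for component k is f_k(x₁)·f_k(x₂).
  f_I = [1.25738e-05] × [0.323794] = 4.07131e-06
  f_II = [0.604927] × [0.000119297] = 7.21657e-05
  f_III = [0.0793491] × [2.69244e-07] = 2.13643e-08
Unnormalised posteriors:
  P(Z=I)·f_I = 0.22 × 4.07131e-06 = 8.95688e-07
  P(Z=II)·f_II = 0.56 × 7.21657e-05 = 4.04128e-05
  P(Z=III)·f_III = 0.22 × 2.13643e-08 = 4.70014e-09
Marginal: 8.95688e-07 + 4.04128e-05 + 4.70014e-09 = 4.13132e-05
P(Class I | x₁, x₂) ≈ 0.0217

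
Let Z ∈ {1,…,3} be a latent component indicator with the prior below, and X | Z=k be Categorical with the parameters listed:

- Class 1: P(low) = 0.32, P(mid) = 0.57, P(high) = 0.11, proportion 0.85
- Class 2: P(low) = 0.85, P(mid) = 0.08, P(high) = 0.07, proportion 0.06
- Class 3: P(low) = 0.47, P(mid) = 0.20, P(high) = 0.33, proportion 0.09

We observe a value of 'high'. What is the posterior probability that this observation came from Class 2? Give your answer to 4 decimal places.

The responsibility of component k is π_k f_k(x) divided by Σ_j π_j f_j(x).
Component likelihoods at x = 'high':
  f_1 = P(high | comp) = 0.11
  f_2 = P(high | comp) = 0.07
  f_3 = P(high | comp) = 0.33
Prior × likelihood for each component:
  π_1·f_1 = 0.85 × 0.11 = 0.0935
  π_2·f_2 = 0.06 × 0.07 = 0.0042
  π_3·f_3 = 0.09 × 0.33 = 0.0297
Evidence: 0.0935 + 0.0042 + 0.0297 = 0.1274
So the posterior for Class 2 is 0.0042 / 0.1274 ≈ 0.0330.

0.0330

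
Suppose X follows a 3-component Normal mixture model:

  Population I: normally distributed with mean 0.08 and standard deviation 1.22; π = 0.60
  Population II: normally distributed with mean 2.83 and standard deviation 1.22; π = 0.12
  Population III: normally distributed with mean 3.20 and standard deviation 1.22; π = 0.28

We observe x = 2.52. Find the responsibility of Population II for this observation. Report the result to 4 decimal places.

The responsibility of component k is π_k f_k(x) divided by Σ_j π_j f_j(x).
Component likelihoods at x = 2.52:
  f_I = (1/(1.22·√(2π)))·exp(−(2.52−0.08)²/(2·1.22²)) = 0.327002·exp(-2.00000) = 0.0442549
  f_II = (1/(1.22·√(2π)))·exp(−(2.52−2.83)²/(2·1.22²)) = 0.327002·exp(-0.03228) = 0.316614
  f_III = (1/(1.22·√(2π)))·exp(−(2.52−3.20)²/(2·1.22²)) = 0.327002·exp(-0.15533) = 0.279956
Prior × likelihood for each component:
  π_I·f_I = 0.60 × 0.0442549 = 0.0265529
  π_II·f_II = 0.12 × 0.316614 = 0.0379937
  π_III·f_III = 0.28 × 0.279956 = 0.0783876
Marginal: 0.0265529 + 0.0379937 + 0.0783876 = 0.142934
P(Population II | 2.52) ≈ 0.2658

0.2658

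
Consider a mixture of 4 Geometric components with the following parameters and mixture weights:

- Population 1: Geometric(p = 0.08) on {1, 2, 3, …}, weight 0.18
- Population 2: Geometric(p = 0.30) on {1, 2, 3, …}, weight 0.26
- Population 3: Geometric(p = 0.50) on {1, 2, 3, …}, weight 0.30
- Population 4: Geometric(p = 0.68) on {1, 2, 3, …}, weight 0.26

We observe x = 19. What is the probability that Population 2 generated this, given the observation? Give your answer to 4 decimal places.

0.0381

The responsibility of component k is w_k f_k(x) divided by Σ_j w_j f_j(x).
Evaluate each component's likelihood at the observed value:
  p_1 = 0.0178349
  p_2 = 0.000488524
  p_3 = 1.90735e-06
  p_4 = 8.41799e-10
Weight by the priors:
  w_1·p_1 = 0.18 × 0.0178349 = 0.00321028
  w_2·p_2 = 0.26 × 0.000488524 = 0.000127016
  w_3·p_3 = 0.30 × 1.90735e-06 = 5.72205e-07
  w_4·p_4 = 0.26 × 8.41799e-10 = 2.18868e-10
Normaliser: 0.00321028 + 0.000127016 + 5.72205e-07 + 2.18868e-10 = 0.00333787
P(Population 2 | the observation) = 0.000127016 / 0.00333787 ≈ 0.0381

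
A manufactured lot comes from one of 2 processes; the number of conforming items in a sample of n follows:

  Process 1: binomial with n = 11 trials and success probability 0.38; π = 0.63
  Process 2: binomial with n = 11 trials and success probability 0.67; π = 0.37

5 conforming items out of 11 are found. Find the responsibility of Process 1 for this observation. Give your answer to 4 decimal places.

The responsibility of component k is P(Z=k) f_k(x) divided by Σ_j P(Z=j) f_j(x).
Component likelihoods at x = 5 conforming items out of 11:
  f_1 = C(11,5)·0.38^5·0.62^6 = 462·0.00792352·0.0568002 = 0.207927
  f_2 = C(11,5)·0.67^5·0.33^6 = 462·0.135013·0.00129147 = 0.0805563
Weight by the priors:
  P(Z=1)·f_1 = 0.63 × 0.207927 = 0.130994
  P(Z=2)·f_2 = 0.37 × 0.0805563 = 0.0298058
Evidence: 0.130994 + 0.0298058 = 0.1608
So the posterior for Process 1 is 0.130994 / 0.1608 ≈ 0.8146.

0.8146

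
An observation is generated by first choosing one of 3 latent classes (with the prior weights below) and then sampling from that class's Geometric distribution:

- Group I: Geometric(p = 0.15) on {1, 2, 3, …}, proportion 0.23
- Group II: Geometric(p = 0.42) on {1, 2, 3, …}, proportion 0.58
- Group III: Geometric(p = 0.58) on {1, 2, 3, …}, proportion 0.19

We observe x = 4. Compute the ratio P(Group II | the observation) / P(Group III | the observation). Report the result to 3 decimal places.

The posterior odds equal the prior odds times the likelihood ratio: (P(Z=i)/P(Z=j))·(f_i(x)/f_j(x)).
Component likelihoods at x = 4:
  p_I = 0.15·(1−0.15)^3 = 0.15·0.614125 = 0.0921187
  p_II = 0.42·(1−0.42)^3 = 0.42·0.195112 = 0.081947
  p_III = 0.58·(1−0.58)^3 = 0.58·0.074088 = 0.042971
0.0475293 / 0.0081645 ≈ 5.821

5.821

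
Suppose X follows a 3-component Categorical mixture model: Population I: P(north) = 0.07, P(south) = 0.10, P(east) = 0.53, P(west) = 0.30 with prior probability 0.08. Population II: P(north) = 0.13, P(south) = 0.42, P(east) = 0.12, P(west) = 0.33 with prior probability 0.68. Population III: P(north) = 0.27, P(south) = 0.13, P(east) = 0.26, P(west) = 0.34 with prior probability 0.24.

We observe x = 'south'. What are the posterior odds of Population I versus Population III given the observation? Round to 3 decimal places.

The posterior odds equal the prior odds times the likelihood ratio: (P(Z=i)/P(Z=j))·(f_i(x)/f_j(x)).
Categorical probabilities:
  p_I = P(south | comp) = 0.10
  p_II = P(south | comp) = 0.42
  p_III = P(south | comp) = 0.13
0.008 / 0.0312 ≈ 0.256

0.256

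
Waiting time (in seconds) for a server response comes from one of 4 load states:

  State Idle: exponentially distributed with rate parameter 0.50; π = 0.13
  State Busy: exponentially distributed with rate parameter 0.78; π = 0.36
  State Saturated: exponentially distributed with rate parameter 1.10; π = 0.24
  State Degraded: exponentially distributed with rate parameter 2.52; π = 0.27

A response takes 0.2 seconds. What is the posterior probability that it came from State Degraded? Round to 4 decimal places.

By Bayes' theorem, P(k | x) = π_k f_k(x) / Σ_j π_j f_j(x).
Exponential densities:
  L_Idle = 0.50·e^(−0.50·0.2) = 0.50·e^(−0.1000) = 0.452419
  L_Busy = 0.78·e^(−0.78·0.2) = 0.78·e^(−0.1560) = 0.667336
  L_Saturated = 1.10·e^(−1.10·0.2) = 1.10·e^(−0.2200) = 0.882771
  L_Degraded = 2.52·e^(−2.52·0.2) = 2.52·e^(−0.5040) = 1.52236
Unnormalised posteriors:
  π_Idle·L_Idle = 0.13 × 0.452419 = 0.0588144
  π_Busy·L_Busy = 0.36 × 0.667336 = 0.240241
  π_Saturated·L_Saturated = 0.24 × 0.882771 = 0.211865
  π_Degraded·L_Degraded = 0.27 × 1.52236 = 0.411036
Denominator: 0.0588144 + 0.240241 + 0.211865 + 0.411036 = 0.921956
Responsibility of State Degraded: 0.411036 / 0.921956 ≈ 0.4458

0.4458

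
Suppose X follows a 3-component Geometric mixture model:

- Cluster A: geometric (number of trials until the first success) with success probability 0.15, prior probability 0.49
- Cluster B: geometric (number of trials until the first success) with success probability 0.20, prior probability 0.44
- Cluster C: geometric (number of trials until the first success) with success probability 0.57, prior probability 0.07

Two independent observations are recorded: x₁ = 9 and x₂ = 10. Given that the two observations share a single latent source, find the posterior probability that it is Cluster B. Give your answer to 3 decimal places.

Apply Bayes' rule: the posterior for each component is proportional to its prior times its likelihood at x.
Since both observations come from the same component, the likelihood for component k is f_k(x₁)·f_k(x₂).
  p_A = [0.15·(1−0.15)^8 = 0.15·0.272491 = 0.0408736] × [0.0347425] = 0.00142005
  p_B = [0.20·(1−0.20)^8 = 0.20·0.167772 = 0.0335544] × [0.0268435] = 0.00090072
  p_C = [0.57·(1−0.57)^8 = 0.57·0.00116882 = 0.000666227] × [0.000286478] = 1.90859e-07
Prior × likelihood for each component:
  π_A·p_A = 0.49 × 0.00142005 = 0.000695825
  π_B·p_B = 0.44 × 0.00090072 = 0.000396317
  π_C·p_C = 0.07 × 1.90859e-07 = 1.33602e-08
Evidence: 0.000695825 + 0.000396317 + 1.33602e-08 = 0.00109216
P(Cluster B | x₁,x₂) ≈ 0.363

0.363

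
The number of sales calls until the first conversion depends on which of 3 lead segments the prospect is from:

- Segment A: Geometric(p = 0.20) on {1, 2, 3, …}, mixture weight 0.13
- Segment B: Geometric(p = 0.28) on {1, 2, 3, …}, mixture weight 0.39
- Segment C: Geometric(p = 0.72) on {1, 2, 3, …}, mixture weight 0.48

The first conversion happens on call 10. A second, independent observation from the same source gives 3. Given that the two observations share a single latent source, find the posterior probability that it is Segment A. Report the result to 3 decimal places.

Apply Bayes' rule: the posterior for each component is proportional to its prior times its likelihood at x.
Since both observations come from the same component, the likelihood for component k is f_k(x₁)·f_k(x₂).
  p_A = [0.20·(1−0.20)^9 = 0.20·0.134218 = 0.0268435] × [0.128] = 0.00343597
  p_B = [0.28·(1−0.28)^9 = 0.28·0.0519987 = 0.0145596] × [0.145152] = 0.00211336
  p_C = [0.72·(1−0.72)^9 = 0.72·1.05785e-05 = 7.61649e-06] × [0.056448] = 4.29936e-07
Prior × likelihood for each component:
  w_A·p_A = 0.13 × 0.00343597 = 0.000446677
  w_B·p_B = 0.39 × 0.00211336 = 0.00082421
  w_C·p_C = 0.48 × 4.29936e-07 = 2.06369e-07
Evidence: 0.000446677 + 0.00082421 + 2.06369e-07 = 0.00127109
So the posterior for Segment A is 0.000446677 / 0.00127109 ≈ 0.351.

0.351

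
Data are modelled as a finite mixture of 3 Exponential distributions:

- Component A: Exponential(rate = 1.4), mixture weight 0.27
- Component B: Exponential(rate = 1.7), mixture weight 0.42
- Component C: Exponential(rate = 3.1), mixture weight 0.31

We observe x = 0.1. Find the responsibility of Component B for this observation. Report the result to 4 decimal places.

0.3682

Posterior ∝ prior × likelihood, so P(k | x) ∝ w_k f_k(x); normalise over all components.
Evaluate each component's likelihood at the observed value:
  f_A = 1.2171
  f_B = 1.43423
  f_C = 2.27369
Weight by the priors:
  w_A·f_A = 0.27 × 1.2171 = 0.328617
  w_B·f_B = 0.42 × 1.43423 = 0.602377
  w_C·f_C = 0.31 × 2.27369 = 0.704843
Evidence: 0.328617 + 0.602377 + 0.704843 = 1.63584
P(Component B | 0.1) = 0.602377 / 1.63584 ≈ 0.3682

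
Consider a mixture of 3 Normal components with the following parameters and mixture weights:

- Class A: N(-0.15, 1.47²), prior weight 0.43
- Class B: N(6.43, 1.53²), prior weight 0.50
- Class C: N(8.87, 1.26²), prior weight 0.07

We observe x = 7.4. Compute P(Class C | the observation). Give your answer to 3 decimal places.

Apply Bayes' rule: the posterior for each component is proportional to its prior times its likelihood at x.
Component likelihoods at x = 7.4:
  L_A = (1/(1.47·√(2π)))·exp(−(7.4−-0.15)²/(2·1.47²)) = 0.271389·exp(-13.18953) = 5.07521e-07
  L_B = (1/(1.53·√(2π)))·exp(−(7.4−6.43)²/(2·1.53²)) = 0.260747·exp(-0.20097) = 0.213274
  L_C = (1/(1.26·√(2π)))·exp(−(7.4−8.87)²/(2·1.26²)) = 0.316621·exp(-0.68056) = 0.160316
Multiply by the mixture weights:
  π_A·L_A = 0.43 × 5.07521e-07 = 2.18234e-07
  π_B·L_B = 0.50 × 0.213274 = 0.106637
  π_C·L_C = 0.07 × 0.160316 = 0.0112221
Marginal: 2.18234e-07 + 0.106637 + 0.0112221 = 0.11786
So the posterior for Class C is 0.0112221 / 0.11786 ≈ 0.095.

0.095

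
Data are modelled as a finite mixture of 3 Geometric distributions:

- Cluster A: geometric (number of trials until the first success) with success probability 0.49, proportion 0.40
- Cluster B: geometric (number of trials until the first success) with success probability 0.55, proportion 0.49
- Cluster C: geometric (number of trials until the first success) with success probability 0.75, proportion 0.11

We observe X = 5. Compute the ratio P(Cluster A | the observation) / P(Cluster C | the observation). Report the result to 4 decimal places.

Posterior odds = (P(Z=i) f_i(x)) / (P(Z=j) f_j(x)); the normalising sum cancels.
Evaluate each component's likelihood at the observed value:
  p_A = 0.49·(1−0.49)^4 = 0.49·0.067652 = 0.0331495
  p_B = 0.55·(1−0.55)^4 = 0.55·0.0410062 = 0.0225534
  p_C = 0.75·(1−0.75)^4 = 0.75·0.00390625 = 0.00292969
0.0132598 / 0.000322266 ≈ 41.1455

41.1455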